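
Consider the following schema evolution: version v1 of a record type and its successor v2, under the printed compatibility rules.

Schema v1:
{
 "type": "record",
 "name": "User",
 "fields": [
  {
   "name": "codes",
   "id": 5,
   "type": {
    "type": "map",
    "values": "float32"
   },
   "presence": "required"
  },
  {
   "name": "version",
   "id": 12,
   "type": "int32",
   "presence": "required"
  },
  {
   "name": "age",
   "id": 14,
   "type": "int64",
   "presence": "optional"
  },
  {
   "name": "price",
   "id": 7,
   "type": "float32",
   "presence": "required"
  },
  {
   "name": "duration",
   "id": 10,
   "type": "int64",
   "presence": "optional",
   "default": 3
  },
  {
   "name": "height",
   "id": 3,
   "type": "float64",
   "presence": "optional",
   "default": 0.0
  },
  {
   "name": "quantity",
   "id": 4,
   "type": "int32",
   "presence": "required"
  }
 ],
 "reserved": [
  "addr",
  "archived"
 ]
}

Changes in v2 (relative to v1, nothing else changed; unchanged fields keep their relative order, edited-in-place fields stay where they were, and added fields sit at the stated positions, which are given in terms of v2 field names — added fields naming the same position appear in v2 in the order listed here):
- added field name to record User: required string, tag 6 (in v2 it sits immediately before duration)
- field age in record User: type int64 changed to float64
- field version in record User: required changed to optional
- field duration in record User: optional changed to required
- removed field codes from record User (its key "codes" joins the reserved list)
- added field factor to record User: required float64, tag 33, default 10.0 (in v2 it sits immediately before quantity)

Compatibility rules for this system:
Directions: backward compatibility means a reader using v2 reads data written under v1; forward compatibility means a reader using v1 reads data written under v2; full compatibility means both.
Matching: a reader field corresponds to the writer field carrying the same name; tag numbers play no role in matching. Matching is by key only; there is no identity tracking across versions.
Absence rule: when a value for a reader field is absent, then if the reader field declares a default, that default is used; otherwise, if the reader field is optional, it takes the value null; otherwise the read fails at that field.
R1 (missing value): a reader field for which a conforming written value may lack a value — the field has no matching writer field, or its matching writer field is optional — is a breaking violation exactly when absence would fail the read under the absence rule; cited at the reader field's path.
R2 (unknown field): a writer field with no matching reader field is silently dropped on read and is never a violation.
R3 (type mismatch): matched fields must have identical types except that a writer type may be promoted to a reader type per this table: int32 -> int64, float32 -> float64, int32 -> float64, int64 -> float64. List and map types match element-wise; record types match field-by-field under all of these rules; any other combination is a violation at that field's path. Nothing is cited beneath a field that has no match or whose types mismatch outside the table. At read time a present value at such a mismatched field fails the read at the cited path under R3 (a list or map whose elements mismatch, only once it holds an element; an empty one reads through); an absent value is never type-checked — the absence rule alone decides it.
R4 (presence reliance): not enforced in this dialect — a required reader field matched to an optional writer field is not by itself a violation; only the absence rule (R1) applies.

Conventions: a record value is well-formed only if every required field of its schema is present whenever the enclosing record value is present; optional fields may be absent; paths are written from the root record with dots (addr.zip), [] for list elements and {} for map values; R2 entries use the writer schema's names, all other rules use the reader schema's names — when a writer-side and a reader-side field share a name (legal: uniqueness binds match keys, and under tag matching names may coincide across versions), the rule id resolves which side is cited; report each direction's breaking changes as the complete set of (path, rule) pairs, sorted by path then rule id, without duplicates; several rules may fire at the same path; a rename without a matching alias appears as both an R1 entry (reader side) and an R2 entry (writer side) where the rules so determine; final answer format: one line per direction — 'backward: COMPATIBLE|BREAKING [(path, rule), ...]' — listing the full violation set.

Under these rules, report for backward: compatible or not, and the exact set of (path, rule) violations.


backward: BREAKING [(name, R1)]

arrows below run writer -> reader for User
backward on User — v2 reading data written by v1:
  version: paired with writer version (int32 -> int32; writer required)
  age: paired with writer age (int64 -> float64; writer optional)
  price: paired with writer price (float32 -> float32; writer required)
  no writer field matches reader name
  duration: paired with writer duration (int64 -> int64; writer optional)
  height: paired with writer height (float64 -> float64; writer optional)
  no writer field matches reader factor
  quantity: paired with writer quantity (int32 -> int32; writer required)
  codes (writer side), unknown to reader
  breaking: (name, R1)
  => 1 violation(s): backward is BREAKING for User
checking off the User differences that do not matter here:
  added field factor to record User: required float64, tag 33, default 10.0 (in v2 it sits immediately before quantity) -> inert for the asked User verdict: nothing fires
  field age in record User: type int64 changed to float64 -> affects forward compatibility only, which is not asked
  field version in record User: required changed to optional -> affects forward compatibility only, which is not asked
  field duration in record User: optional changed to required -> inert for the asked User verdict: nothing fires
  removed field codes from record User (its key "codes" joins the reserved list) -> affects forward compatibility only, which is not asked


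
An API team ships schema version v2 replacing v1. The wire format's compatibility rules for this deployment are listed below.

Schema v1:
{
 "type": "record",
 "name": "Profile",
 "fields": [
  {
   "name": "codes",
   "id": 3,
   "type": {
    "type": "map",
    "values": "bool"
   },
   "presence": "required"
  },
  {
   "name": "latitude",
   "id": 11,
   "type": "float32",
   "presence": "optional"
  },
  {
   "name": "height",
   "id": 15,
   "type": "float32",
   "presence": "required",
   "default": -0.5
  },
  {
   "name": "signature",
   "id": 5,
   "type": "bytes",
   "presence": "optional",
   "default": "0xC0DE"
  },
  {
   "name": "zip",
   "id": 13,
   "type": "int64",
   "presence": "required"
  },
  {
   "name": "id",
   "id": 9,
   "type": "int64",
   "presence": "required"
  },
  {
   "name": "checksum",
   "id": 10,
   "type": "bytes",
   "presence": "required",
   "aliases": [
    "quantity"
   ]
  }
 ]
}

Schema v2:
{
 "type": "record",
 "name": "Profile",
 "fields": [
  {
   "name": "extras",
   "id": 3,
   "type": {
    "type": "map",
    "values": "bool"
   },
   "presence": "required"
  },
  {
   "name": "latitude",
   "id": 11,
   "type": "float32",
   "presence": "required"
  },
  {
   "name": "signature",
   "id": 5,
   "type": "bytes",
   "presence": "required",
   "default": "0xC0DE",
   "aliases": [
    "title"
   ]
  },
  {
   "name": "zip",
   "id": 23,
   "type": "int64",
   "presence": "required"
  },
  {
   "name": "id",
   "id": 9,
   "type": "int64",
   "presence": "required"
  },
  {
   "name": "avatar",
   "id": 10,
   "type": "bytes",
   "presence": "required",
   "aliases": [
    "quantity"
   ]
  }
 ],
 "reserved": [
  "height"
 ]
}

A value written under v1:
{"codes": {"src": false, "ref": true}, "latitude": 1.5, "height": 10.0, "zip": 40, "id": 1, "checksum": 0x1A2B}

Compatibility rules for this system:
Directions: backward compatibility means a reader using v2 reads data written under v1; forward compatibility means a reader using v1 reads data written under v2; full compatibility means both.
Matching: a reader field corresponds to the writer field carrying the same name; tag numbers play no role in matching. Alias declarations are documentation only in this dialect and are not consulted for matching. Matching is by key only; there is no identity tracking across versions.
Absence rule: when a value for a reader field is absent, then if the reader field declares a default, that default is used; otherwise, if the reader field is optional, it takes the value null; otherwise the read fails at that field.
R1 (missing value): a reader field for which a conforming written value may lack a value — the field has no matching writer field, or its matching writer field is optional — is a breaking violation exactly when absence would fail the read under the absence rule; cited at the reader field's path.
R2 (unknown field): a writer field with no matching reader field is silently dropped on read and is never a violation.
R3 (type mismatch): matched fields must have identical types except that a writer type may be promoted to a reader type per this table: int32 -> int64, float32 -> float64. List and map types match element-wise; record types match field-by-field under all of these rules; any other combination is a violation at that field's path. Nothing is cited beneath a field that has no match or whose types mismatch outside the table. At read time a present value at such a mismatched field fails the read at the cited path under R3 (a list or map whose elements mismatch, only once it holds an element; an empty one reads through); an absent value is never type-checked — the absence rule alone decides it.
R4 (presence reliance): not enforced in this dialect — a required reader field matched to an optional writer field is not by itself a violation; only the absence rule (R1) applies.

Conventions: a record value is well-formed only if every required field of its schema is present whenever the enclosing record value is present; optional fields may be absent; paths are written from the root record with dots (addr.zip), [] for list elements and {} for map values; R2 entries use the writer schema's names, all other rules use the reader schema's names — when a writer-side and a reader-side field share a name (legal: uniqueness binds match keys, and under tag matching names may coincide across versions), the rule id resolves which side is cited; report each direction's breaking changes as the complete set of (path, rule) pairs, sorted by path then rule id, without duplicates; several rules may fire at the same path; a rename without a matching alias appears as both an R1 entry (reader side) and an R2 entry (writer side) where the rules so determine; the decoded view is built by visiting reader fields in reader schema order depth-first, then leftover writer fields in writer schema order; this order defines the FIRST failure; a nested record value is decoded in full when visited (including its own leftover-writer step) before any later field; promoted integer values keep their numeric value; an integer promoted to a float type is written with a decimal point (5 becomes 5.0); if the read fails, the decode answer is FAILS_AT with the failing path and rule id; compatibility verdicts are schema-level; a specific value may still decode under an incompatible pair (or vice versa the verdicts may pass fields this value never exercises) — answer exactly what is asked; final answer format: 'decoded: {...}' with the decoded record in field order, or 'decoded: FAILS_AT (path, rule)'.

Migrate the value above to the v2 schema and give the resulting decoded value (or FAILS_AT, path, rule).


decoded: FAILS_AT (extras, R1)

in Profile below, arrows point writer -> reader
decode (reader v2):
  read fails at extras under R1 (no fill)
  => FAILS_AT (extras, R1)
remaining Profile differences; none change what is asked:
  removed field height from record Profile (its key "height" joins the reserved list) -> triggers nothing under the printed rules; the Profile answer is the same either way
  renamed field checksum to avatar in record Profile -> schema-level compatibility only; this Profile value's decode is unchanged
  field latitude in record Profile: optional changed to required -> schema-level compatibility only; this Profile value's decode is unchanged
  field zip in record Profile: tag 13 changed to 23 -> triggers nothing under the printed rules; the Profile answer is the same either way
  field signature in record Profile: optional changed to required -> triggers nothing under the printed rules; the Profile answer is the same either way


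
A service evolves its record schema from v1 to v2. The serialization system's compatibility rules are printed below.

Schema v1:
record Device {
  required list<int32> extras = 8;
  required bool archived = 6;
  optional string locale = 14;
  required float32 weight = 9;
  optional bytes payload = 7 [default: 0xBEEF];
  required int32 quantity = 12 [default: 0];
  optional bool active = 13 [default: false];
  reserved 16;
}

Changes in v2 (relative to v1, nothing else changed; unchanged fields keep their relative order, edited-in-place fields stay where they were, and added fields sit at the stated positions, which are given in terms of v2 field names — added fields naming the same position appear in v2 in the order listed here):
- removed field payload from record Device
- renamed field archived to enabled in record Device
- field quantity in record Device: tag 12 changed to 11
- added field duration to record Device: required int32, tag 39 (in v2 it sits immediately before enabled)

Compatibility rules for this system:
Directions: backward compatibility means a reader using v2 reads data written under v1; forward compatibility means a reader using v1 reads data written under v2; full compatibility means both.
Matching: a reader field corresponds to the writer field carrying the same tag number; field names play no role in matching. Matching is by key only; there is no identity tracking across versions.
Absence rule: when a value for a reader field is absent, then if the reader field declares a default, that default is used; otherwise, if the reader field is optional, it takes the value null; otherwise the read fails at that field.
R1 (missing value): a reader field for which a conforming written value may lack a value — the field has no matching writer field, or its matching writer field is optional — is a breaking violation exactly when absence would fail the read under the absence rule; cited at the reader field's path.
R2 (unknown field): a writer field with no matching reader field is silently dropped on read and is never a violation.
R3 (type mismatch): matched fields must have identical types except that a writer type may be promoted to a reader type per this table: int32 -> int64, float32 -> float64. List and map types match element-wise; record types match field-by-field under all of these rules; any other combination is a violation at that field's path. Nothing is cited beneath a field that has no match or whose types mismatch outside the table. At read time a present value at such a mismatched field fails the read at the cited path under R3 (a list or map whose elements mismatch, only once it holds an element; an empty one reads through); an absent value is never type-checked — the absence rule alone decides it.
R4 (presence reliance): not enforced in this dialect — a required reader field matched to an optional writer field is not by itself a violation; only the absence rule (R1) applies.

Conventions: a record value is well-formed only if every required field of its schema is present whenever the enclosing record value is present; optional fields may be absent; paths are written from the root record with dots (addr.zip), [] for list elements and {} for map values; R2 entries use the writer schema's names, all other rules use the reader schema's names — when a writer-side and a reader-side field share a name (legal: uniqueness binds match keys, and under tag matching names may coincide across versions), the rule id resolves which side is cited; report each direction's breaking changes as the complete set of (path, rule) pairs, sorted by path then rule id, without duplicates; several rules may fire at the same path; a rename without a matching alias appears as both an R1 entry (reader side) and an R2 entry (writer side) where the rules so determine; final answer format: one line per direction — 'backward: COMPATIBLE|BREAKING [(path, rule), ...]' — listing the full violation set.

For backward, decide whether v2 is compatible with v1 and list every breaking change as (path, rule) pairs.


each type pair in Device: writer, then reader
backward analysis of Device with v2 as reader and v1 as writer:
  writer required, list<int32> -> list<int32>: reader extras maps from writer extras
  duration: no writer match
  writer required, bool -> bool: reader enabled maps from writer archived
  writer optional, string -> string: reader locale maps from writer locale
  writer required, float32 -> float32: reader weight maps from writer weight
  quantity: no writer match
  writer optional, bool -> bool: reader active maps from writer active
  leftover writer field: payload
  leftover writer field: quantity
  breaking: (duration, R1)
  => 1 violation(s): backward is BREAKING for Device
ruling out the remaining Device differences:
  removed field payload from record Device -> triggers nothing under Device's printed rules — same verdict
  renamed field archived to enabled in record Device -> triggers nothing under Device's printed rules — same verdict
  field quantity in record Device: tag 12 changed to 11 -> triggers nothing under Device's printed rules — same verdict

backward: BREAKING [(duration, R1)]


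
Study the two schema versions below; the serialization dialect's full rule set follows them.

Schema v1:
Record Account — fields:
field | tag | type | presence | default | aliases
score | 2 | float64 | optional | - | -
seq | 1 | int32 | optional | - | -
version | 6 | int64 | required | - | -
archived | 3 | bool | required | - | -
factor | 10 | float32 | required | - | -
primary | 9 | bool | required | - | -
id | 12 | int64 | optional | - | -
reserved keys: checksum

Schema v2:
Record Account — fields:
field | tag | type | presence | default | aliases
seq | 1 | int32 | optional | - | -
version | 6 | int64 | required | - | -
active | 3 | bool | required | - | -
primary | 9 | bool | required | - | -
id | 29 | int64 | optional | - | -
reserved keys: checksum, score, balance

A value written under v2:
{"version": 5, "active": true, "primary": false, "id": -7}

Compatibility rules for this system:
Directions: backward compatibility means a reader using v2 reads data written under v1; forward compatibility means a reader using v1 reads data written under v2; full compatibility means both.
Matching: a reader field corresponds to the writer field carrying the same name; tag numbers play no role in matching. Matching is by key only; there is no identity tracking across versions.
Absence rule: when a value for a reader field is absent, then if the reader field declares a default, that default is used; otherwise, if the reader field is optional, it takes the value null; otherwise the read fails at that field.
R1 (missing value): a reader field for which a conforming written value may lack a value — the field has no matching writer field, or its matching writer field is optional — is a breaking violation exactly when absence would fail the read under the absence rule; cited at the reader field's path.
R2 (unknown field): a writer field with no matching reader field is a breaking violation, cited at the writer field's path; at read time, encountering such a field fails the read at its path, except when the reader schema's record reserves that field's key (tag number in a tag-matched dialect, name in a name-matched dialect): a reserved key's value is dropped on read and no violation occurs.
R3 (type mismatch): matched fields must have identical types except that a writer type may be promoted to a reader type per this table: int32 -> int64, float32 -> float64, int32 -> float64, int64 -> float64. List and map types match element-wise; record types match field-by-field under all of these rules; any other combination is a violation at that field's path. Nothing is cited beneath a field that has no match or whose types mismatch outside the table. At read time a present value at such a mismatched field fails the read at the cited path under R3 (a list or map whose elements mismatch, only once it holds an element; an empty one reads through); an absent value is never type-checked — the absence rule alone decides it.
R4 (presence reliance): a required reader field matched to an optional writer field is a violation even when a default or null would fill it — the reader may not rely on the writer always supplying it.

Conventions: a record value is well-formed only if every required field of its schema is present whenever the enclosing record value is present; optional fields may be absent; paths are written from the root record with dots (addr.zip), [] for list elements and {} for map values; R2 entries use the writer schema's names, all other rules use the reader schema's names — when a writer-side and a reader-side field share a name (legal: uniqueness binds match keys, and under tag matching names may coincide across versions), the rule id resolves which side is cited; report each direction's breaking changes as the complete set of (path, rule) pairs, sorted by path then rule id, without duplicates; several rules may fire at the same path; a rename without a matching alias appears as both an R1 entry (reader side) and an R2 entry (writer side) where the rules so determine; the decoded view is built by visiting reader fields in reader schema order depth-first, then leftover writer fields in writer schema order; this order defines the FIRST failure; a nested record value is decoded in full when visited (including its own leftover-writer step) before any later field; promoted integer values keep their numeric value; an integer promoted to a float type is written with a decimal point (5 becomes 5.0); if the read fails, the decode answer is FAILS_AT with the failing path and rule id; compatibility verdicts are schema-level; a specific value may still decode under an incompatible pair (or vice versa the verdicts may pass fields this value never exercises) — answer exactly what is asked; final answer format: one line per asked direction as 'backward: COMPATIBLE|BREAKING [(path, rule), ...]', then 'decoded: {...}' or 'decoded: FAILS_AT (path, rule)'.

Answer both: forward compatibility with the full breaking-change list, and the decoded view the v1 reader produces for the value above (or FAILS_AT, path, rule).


forward: BREAKING [(active, R2), (archived, R1), (factor, R1)]; decoded: FAILS_AT (archived, R1)

each type pair in Account: writer, then reader
forward on Account — v1 reading data written by v2:
  no writer field matches reader score
  int32 -> int32, writer optional: seq aligns to seq
  int64 -> int64, writer required: version aligns to version
  no writer field matches reader archived
  no writer field matches reader factor
  bool -> bool, writer required: primary aligns to primary
  int64 -> int64, writer optional: id aligns to id
  leftover writer field: active
  violation R2 at active
  violation R1 at archived
  violation R1 at factor
  forward on Account therefore BREAKING (3)
decode (reader v1):
  score := null (absent, optional -> null)
  seq := null (absent, optional -> null)
  version := 5
  read fails at archived under R1 (no fill)
  => FAILS_AT (archived, R1)
the other Account changes do not affect what is asked:
  removed field score from record Account (its key "score" joins the reserved list) -> fires no rule on Account, leaving the asked answer as it is
  field id in record Account: tag 12 changed to 29 -> fires no rule on Account, leaving the asked answer as it is


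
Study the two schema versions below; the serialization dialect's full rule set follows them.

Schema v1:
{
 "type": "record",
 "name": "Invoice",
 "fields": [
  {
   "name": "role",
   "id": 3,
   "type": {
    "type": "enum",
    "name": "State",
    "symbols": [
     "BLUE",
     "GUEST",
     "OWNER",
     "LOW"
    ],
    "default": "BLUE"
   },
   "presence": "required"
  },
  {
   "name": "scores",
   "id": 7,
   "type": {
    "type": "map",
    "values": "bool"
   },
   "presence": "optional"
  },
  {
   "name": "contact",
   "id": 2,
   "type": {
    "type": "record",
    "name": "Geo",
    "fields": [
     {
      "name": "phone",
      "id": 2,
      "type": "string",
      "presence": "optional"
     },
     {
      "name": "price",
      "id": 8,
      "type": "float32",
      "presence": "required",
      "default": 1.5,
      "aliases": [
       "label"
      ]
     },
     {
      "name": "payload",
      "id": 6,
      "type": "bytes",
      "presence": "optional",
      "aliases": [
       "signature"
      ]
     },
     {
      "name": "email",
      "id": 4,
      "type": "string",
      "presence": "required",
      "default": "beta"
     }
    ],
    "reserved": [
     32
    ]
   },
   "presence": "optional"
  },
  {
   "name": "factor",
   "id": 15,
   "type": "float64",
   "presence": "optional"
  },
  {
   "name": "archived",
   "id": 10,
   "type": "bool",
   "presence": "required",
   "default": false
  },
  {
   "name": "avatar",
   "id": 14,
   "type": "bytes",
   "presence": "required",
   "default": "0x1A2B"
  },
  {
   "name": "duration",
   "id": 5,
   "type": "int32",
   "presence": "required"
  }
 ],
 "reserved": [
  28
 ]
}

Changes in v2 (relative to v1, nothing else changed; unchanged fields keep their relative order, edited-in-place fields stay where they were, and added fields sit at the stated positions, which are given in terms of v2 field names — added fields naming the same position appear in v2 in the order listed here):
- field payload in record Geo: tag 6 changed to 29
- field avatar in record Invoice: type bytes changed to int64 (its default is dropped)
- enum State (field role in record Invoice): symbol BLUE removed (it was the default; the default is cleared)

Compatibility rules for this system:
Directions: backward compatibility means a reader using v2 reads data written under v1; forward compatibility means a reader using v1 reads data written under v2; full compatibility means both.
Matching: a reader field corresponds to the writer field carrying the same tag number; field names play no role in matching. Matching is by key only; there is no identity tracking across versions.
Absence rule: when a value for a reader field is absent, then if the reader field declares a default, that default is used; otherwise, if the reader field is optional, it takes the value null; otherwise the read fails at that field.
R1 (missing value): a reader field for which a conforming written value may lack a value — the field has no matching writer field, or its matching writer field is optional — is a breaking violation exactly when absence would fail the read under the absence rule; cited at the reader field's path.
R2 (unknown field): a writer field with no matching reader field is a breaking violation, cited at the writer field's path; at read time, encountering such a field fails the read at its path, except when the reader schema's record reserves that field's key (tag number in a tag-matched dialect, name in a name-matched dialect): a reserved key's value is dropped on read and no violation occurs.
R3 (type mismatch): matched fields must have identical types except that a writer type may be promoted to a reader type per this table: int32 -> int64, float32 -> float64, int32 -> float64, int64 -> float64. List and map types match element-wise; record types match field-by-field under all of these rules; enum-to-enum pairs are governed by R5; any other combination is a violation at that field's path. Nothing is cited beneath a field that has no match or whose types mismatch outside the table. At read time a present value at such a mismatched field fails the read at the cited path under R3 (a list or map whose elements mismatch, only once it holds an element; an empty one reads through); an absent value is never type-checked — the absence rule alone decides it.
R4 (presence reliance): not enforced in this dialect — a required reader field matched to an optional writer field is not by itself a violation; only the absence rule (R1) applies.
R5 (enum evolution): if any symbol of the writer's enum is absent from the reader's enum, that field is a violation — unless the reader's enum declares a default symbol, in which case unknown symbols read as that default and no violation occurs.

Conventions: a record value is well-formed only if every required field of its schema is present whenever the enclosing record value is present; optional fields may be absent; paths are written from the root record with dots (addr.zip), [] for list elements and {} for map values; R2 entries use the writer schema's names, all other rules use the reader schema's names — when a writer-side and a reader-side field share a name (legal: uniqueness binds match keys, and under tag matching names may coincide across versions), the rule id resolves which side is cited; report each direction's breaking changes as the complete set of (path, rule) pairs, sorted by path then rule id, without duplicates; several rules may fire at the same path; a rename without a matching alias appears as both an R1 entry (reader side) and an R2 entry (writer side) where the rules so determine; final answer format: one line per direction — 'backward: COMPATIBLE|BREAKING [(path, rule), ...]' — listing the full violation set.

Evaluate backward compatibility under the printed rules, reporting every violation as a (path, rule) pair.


backward: BREAKING [(avatar, R3), (contact.payload, R2), (role, R5)]

the writer's type comes first in each Invoice pair
backward pass over Invoice, reader schema v2, writer schema v1:
  role: State -> State, writer required; from role
  scores: map<string, bool> -> map<string, bool>, writer optional; from scores
  contact: Geo -> Geo, writer optional; from contact
  factor: float64 -> float64, writer optional; from factor
  archived: bool -> bool, writer required; from archived
  avatar: bytes -> int64, writer required; from avatar
  duration: int32 -> int32, writer required; from duration
  contact.phone: string -> string, writer optional; from contact.phone
  contact.price: float32 -> float32, writer required; from contact.price
  contact.payload: no writer-side match
  contact.email: string -> string, writer required; from contact.email
  contact.payload (writer side), unknown to reader
  breaking: (avatar, R3)
  breaking: (contact.payload, R2)
  breaking: (role, R5)
  backward on Invoice therefore BREAKING (3)


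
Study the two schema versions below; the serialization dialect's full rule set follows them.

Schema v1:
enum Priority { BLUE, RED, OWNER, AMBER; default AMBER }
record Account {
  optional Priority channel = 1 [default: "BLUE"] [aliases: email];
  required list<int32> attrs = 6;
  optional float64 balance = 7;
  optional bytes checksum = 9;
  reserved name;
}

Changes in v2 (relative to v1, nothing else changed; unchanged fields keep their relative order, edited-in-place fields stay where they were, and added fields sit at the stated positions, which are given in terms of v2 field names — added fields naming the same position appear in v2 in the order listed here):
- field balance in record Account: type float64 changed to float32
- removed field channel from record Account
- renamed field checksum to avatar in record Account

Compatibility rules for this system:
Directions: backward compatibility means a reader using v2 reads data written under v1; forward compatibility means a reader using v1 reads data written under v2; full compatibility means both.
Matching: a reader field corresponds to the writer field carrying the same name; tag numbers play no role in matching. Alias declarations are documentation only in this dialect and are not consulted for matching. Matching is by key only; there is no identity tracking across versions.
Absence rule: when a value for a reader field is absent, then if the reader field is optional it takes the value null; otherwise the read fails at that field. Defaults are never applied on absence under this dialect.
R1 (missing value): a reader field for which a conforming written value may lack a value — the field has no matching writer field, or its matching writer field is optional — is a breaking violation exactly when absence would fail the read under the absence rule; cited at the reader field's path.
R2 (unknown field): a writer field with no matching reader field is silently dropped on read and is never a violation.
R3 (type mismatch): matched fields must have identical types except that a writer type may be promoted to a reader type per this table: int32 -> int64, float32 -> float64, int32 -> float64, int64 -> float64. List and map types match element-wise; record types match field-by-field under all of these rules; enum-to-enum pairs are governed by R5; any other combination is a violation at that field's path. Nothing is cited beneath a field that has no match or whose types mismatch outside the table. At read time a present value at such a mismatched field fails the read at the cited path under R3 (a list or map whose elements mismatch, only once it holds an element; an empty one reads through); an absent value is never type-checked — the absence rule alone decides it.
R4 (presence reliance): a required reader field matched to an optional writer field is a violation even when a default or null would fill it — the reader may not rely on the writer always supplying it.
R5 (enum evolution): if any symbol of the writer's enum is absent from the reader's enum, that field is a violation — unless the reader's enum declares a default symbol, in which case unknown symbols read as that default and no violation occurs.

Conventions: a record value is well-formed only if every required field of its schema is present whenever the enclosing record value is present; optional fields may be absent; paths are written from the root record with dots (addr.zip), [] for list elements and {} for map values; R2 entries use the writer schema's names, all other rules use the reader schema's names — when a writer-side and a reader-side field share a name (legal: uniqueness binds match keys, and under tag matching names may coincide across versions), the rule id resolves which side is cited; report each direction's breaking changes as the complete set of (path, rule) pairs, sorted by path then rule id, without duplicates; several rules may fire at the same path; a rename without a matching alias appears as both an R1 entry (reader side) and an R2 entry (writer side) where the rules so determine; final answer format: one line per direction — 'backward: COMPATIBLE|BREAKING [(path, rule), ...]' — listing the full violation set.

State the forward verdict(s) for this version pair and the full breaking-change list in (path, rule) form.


in Account below, arrows point writer -> reader
checking forward for Account: reader v1 against writer v2:
  channel has no writer counterpart
  attrs <- attrs (list<int32> -> list<int32>, writer required)
  balance <- balance (float32 -> float64, writer optional)
  checksum has no writer counterpart
  leftover writer field: avatar
  => forward: COMPATIBLE
the rest of the Account diff is inert for this question:
  field balance in record Account: type float64 changed to float32 -> fires only in the backward direction of Account, which is not asked here
  removed field channel from record Account -> triggers nothing under Account's printed rules — same verdict
  renamed field checksum to avatar in record Account -> triggers nothing under Account's printed rules — same verdict

forward: COMPATIBLE []


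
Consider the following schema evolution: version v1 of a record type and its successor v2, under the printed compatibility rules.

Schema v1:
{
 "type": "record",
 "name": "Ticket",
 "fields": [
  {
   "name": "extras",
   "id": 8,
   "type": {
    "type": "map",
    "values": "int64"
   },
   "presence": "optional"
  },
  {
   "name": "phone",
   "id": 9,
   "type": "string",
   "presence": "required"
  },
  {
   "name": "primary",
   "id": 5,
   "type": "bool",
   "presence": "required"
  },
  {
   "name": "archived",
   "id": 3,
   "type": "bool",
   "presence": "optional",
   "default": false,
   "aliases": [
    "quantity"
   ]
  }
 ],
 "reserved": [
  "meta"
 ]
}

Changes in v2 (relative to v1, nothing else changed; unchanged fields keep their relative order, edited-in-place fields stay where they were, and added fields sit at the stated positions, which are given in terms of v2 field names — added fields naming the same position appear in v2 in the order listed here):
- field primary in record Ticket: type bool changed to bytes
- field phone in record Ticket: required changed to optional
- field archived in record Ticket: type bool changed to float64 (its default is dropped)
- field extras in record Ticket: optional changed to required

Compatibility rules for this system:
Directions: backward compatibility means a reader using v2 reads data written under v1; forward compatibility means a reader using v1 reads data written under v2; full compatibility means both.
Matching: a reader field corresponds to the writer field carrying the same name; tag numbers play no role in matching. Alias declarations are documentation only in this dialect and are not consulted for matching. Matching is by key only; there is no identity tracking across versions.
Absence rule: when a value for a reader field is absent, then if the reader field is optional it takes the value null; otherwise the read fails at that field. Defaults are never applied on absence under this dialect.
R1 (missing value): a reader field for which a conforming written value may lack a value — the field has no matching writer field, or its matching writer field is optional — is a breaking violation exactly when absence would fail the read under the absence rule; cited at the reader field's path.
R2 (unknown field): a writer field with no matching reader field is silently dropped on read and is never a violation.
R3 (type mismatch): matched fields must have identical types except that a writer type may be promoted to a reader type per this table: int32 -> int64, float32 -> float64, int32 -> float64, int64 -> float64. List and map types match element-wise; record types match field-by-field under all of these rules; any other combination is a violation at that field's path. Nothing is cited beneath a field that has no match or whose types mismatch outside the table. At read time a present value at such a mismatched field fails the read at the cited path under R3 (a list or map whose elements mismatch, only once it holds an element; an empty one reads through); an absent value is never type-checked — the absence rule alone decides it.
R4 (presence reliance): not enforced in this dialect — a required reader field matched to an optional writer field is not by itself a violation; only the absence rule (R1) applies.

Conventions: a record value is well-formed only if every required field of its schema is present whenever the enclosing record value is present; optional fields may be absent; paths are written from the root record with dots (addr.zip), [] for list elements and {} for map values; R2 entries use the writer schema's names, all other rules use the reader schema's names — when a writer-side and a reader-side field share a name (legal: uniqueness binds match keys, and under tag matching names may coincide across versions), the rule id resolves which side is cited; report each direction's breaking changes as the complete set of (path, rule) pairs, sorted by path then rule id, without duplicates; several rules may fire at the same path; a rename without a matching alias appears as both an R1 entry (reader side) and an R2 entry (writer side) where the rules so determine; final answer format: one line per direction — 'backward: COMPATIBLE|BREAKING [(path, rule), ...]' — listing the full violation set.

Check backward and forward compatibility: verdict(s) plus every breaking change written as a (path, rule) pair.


each type pair in Ticket: writer, then reader
backward pass over Ticket, reader schema v2, writer schema v1:
  extras: map<string, int64> -> map<string, int64>, writer optional; from extras
  phone: string -> string, writer required; from phone
  primary: bool -> bytes, writer required; from primary
  archived: bool -> float64, writer optional; from archived
  violation R3 at archived
  violation R1 at extras
  violation R3 at primary
  => backward verdict for Ticket: BREAKING, 3 violation(s)
forward pass over Ticket, reader schema v1, writer schema v2:
  extras: map<string, int64> -> map<string, int64>, writer required; from extras
  phone: string -> string, writer optional; from phone
  primary: bytes -> bool, writer required; from primary
  archived: float64 -> bool, writer optional; from archived
  violation R3 at archived
  violation R1 at phone
  violation R3 at primary
  => forward verdict for Ticket: BREAKING, 3 violation(s)

backward: BREAKING [(archived, R3), (extras, R1), (primary, R3)]; forward: BREAKING [(archived, R3), (phone, R1), (primary, R3)]
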